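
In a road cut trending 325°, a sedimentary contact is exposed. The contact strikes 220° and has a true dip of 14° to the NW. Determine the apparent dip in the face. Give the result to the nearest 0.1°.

The section lies 75° from the strike.
tan α = tan 14° × sin 75° = 0.2493 × 0.9659 = 0.2408
apparent dip = arctan 0.2408 = 13.54°

13.5°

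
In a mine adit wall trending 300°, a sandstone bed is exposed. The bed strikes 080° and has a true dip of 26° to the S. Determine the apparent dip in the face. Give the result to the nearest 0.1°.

17.4°

The section lies 40° from the strike.
tan α = tan 26° × sin 40° = 0.4877 × 0.6428 = 0.3135
apparent dip = arctan 0.3135 = 17.41°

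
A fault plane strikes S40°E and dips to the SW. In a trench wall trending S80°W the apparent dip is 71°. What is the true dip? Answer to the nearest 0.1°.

β = acute angle between strike S40°E and section S80°W = 60°.
tan(true dip) = tan 71° / sin 60° = 3.3535
δ = arctan(3.3535) = 73.40°

73.4°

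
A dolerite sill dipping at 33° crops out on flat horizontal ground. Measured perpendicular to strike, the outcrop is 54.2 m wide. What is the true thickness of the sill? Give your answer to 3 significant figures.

29.5 m

True thickness t = w · sin(dip) = 54.2 × sin 33°
t = 54.2 × 0.5446 = 29.519 m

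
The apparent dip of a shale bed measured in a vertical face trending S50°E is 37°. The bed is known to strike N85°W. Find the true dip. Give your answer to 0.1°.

The section is 35° from the strike.
tan δ = tan α / sin β = tan 37° / sin 35° = 0.7536 / 0.5736 = 1.3138
δ = arctan(1.3138) = 52.72°

52.7°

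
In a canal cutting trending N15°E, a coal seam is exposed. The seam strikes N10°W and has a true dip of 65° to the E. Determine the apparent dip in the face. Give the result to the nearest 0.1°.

42.2°

The strike is N10°W and the section trends N15°E; the acute angle between them is β = 25°.
tan(apparent dip) = tan 65° · sin 25° = 0.9063
apparent dip = arctan 0.9063 = 42.19°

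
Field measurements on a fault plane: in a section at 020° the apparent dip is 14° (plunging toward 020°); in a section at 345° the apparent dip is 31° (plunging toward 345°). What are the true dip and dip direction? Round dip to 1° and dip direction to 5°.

Each apparent-dip line lies in the plane. As unit vectors (x east, y north, z up), v₁ plunges 14°→020° and v₂ plunges 31°→345°.
The plane normal is n = v₁ × v₂ ∝ (-0.269, 0.225, 0.477).
Dip δ = arctan(|n_h|/n_z) = arctan(0.351/0.477) = 36.3°.
Dip direction = azimuth of (n_x, n_y) = atan2(-0.269, 0.225) = 310°.

true dip 36°, dip direction 310°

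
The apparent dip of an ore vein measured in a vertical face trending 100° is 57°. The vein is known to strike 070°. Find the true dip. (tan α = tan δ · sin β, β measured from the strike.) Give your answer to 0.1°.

β = acute angle between strike 070° and section 100° = 30°.
tan(true dip) = tan 57° / sin 30° = 3.0797
δ = arctan(3.0797) = 72.01°

72.0°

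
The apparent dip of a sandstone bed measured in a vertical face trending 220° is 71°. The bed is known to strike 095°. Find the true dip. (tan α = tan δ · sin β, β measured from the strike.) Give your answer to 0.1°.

74.2°

The section is 55° from the strike.
tan δ = tan α / sin β = tan 71° / sin 55° = 2.9042 / 0.8192 = 3.5454
δ = arctan(3.5454) = 74.25°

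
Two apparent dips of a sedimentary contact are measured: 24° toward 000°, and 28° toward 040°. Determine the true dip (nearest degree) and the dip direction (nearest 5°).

Represent each trace as a vector plunging at its apparent dip toward its trend (east-north-up frame): v₁ = (0.000, 0.914, -0.407), v₂ = (0.568, 0.676, -0.469).
The plane normal is n = v₁ × v₂ ∝ (0.154, 0.231, 0.518).
Dip δ = arctan(|n_h|/n_z) = arctan(0.277/0.518) = 28.1°.
Dip direction = azimuth of (n_x, n_y) = atan2(0.154, 0.231) = 34°.

true dip 28°, dip direction 035°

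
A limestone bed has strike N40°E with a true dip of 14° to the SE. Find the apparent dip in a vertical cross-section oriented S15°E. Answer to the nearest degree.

The section lies 55° from the strike.
tan(apparent dip) = tan 14° · sin 55° = 0.2042
apparent dip = arctan 0.2042 = 11.54°

12°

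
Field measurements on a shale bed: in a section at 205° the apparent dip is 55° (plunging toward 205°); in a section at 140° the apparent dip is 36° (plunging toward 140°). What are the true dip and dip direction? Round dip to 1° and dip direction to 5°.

true dip 55°, dip direction 200°

Represent each trace as a vector plunging at its apparent dip toward its trend (east-north-up frame): v₁ = (-0.242, -0.520, -0.819), v₂ = (0.520, -0.620, -0.588).
Cross product v₁ × v₂ gives the pole to the plane: n ∝ (-0.202, -0.568, 0.421).
Dip δ = arctan(|n_h|/n_z) = arctan(0.603/0.421) = 55.1°.
Dip direction = atan2(-0.202, -0.568) = 200° (azimuth of n's horizontal projection).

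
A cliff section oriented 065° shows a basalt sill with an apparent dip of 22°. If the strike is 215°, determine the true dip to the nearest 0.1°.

The section is 30° from the strike.
tan(true dip) = tan 22° / sin 30° = 0.8081
δ = arctan(0.8081) = 38.94°

38.9°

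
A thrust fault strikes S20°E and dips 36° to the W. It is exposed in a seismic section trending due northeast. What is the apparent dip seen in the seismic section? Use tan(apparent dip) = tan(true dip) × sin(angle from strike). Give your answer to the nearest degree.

33°

The section lies 65° from the strike.
tan α = tan 36° × sin 65° = 0.7265 × 0.9063 = 0.6585
α = arctan(0.6585) = 33.36°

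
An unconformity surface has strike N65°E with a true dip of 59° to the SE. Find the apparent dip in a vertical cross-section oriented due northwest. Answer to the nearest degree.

57°

The section lies 70° from the strike.
tan α = tan 59° × sin 70° = 1.6643 × 0.9397 = 1.5639
α = arctan(1.5639) = 57.40°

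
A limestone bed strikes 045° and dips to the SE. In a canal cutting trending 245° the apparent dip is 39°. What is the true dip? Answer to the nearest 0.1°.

67.1°

The section is 20° from the strike.
tan(true dip) = tan 39° / sin 20° = 2.3677
δ = arctan(2.3677) = 67.10°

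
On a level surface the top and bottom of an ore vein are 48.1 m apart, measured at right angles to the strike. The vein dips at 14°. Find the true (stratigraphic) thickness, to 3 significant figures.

True thickness t = w · sin(dip) = 48.1 × sin 14°
t = 48.1 × 0.2419 = 11.636 m

11.6 m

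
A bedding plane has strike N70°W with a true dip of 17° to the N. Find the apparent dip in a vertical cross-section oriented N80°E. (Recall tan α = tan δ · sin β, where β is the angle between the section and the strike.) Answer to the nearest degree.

9°

The strike is N70°W and the section trends N80°E; the acute angle between them is β = 30°.
tan α = tan 17° × sin 30° = 0.3057 × 0.5000 = 0.1529
α = arctan(0.1529) = 8.69°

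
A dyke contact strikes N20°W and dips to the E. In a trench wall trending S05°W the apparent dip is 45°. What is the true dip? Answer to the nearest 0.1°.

67.1°

β = acute angle between strike N20°W and section S05°W = 25°.
tan δ = tan α / sin β = tan 45° / sin 25° = 1.0000 / 0.4226 = 2.3662
true dip = arctan 2.3662 = 67.09°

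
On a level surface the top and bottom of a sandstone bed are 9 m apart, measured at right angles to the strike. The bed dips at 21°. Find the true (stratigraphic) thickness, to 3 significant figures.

True thickness t = w · sin(dip) = 9 × sin 21°
t = 9 × 0.3584 = 3.225 m

3.23 m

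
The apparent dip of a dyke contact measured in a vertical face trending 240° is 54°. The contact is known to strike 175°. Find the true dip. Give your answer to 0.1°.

56.6°

The section is 65° from the strike.
tan(true dip) = tan 54° / sin 65° = 1.5187
δ = arctan(1.5187) = 56.64°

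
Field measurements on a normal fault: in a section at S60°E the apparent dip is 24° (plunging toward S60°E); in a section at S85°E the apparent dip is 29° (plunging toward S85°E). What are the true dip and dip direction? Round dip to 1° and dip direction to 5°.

true dip 30°, dip direction 080°

Represent each trace as a vector plunging at its apparent dip toward its trend (east-north-up frame): v₁ = (0.791, -0.457, -0.407), v₂ = (0.871, -0.076, -0.485).
The plane normal is n = v₁ × v₂ ∝ (0.190, 0.029, 0.338).
Dip δ = arctan(|n_h|/n_z) = arctan(0.193/0.338) = 29.7°.
The horizontal component of n points toward azimuth atan2(n_x, n_y) = 81°, the dip direction.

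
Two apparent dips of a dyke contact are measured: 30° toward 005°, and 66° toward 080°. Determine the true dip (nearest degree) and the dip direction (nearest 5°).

true dip 66°, dip direction 080°

Represent each trace as a vector plunging at its apparent dip toward its trend (east-north-up frame): v₁ = (0.075, 0.863, -0.500), v₂ = (0.401, 0.071, -0.914).
n = v₁ × v₂ = (0.753, 0.131, 0.340) (taken with n_z > 0).
tan δ = √(n_x²+n_y²)/n_z = 0.764/0.340, so δ = 66.0°.
The horizontal component of n points toward azimuth atan2(n_x, n_y) = 80°, the dip direction.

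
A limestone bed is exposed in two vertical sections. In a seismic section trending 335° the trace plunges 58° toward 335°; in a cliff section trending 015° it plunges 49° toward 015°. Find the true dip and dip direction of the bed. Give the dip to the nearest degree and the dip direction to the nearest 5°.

Represent each trace as a vector plunging at its apparent dip toward its trend (east-north-up frame): v₁ = (-0.224, 0.480, -0.848), v₂ = (0.170, 0.634, -0.755).
n = v₁ × v₂ = (-0.175, 0.313, 0.223) (taken with n_z > 0).
Dip δ = arctan(|n_h|/n_z) = arctan(0.359/0.223) = 58.1°.
The horizontal component of n points toward azimuth atan2(n_x, n_y) = 331°, the dip direction.

true dip 58°, dip direction 330°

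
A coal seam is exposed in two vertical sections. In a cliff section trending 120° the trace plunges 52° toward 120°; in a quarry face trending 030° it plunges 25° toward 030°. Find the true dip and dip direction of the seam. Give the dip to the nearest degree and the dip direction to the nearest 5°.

true dip 54°, dip direction 100°

Represent each trace as a vector plunging at its apparent dip toward its trend (east-north-up frame): v₁ = (0.533, -0.308, -0.788), v₂ = (0.453, 0.785, -0.423).
Cross product v₁ × v₂ gives the pole to the plane: n ∝ (0.749, -0.132, 0.558).
True dip = arccos(n_z / |n|) = arccos(0.5918) = 53.7°.
Dip direction = atan2(0.749, -0.132) = 100° (azimuth of n's horizontal projection).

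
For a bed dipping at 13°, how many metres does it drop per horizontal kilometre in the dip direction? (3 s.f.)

231 m

drop per km = 1000 × tan 13° = 1000 × 0.2309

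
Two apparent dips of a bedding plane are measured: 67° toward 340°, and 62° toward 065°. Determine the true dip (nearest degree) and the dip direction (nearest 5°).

true dip 71°, dip direction 015°

Each apparent-dip line lies in the plane. As unit vectors (x east, y north, z up), v₁ plunges 67°→340° and v₂ plunges 62°→065°.
Cross product v₁ × v₂ gives the pole to the plane: n ∝ (0.142, 0.510, 0.183).
tan δ = √(n_x²+n_y²)/n_z = 0.529/0.183, so δ = 70.9°.
Dip direction = azimuth of (n_x, n_y) = atan2(0.142, 0.510) = 16°.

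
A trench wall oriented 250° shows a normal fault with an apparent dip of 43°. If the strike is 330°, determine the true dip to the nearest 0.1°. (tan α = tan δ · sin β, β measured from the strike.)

43.4°

The section is 80° from the strike.
tan(true dip) = tan 43° / sin 80° = 0.9469
true dip = arctan 0.9469 = 43.44°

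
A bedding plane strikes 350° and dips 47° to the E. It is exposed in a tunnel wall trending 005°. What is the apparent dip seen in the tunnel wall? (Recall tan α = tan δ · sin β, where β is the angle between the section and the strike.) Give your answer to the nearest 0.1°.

15.5°

The strike is 350° and the section trends 005°; the acute angle between them is β = 15°.
tan α = tan 47° × sin 15° = 1.0724 × 0.2588 = 0.2775
α = arctan(0.2775) = 15.51°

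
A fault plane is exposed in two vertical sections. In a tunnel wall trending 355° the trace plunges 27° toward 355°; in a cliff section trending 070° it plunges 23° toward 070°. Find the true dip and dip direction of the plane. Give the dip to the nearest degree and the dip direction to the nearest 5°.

Each apparent-dip line lies in the plane. As unit vectors (x east, y north, z up), v₁ plunges 27°→355° and v₂ plunges 23°→070°.
Cross product v₁ × v₂ gives the pole to the plane: n ∝ (0.204, 0.423, 0.792).
True dip = arccos(n_z / |n|) = arccos(0.8602) = 30.7°.
The horizontal component of n points toward azimuth atan2(n_x, n_y) = 26°, the dip direction.

true dip 31°, dip direction 025°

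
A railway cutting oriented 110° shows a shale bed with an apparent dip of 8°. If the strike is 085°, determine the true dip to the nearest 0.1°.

β = acute angle between strike 085° and section 110° = 25°.
tan δ = tan α / sin β = tan 8° / sin 25° = 0.1405 / 0.4226 = 0.3325
δ = arctan(0.3325) = 18.39°

18.4°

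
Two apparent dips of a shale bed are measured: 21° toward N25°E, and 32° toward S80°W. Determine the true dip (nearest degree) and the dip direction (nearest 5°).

Each apparent-dip line lies in the plane. As unit vectors (x east, y north, z up), v₁ plunges 21°→N25°E and v₂ plunges 32°→S80°W.
The plane normal is n = v₁ × v₂ ∝ (-0.501, 0.508, 0.649).
True dip = arccos(n_z / |n|) = arccos(0.6724) = 47.7°.
Dip direction = atan2(-0.501, 0.508) = 315° (azimuth of n's horizontal projection).

true dip 48°, dip direction 315°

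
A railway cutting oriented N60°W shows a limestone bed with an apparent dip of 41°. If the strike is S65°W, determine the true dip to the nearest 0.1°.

The section is 55° from the strike.
tan(true dip) = tan 41° / sin 55° = 1.0612
δ = arctan(1.0612) = 46.70°

46.7°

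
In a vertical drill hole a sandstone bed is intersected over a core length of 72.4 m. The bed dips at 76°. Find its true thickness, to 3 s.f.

True thickness t = h · cos(dip) = 72.4 × cos 76°
t = 72.4 × 0.2419 = 17.515 m

17.5 m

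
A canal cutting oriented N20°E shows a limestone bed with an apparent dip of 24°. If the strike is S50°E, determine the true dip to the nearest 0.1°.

25.4°

The section is 70° from the strike.
tan(true dip) = tan 24° / sin 70° = 0.4738
δ = arctan(0.4738) = 25.35°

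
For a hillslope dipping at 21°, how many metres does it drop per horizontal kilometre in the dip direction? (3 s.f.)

drop per km = 1000 × tan 21° = 1000 × 0.3839

384 m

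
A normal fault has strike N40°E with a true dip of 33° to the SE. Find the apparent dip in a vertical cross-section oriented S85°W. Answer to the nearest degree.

25°

The section lies 45° from the strike.
tan α = tan 33° × sin 45° = 0.6494 × 0.7071 = 0.4592
apparent dip = arctan 0.4592 = 24.66°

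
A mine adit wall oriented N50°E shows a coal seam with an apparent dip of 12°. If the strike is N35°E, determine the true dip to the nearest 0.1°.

The section is 15° from the strike.
tan(true dip) = tan 12° / sin 15° = 0.8213
δ = arctan(0.8213) = 39.39°

39.4°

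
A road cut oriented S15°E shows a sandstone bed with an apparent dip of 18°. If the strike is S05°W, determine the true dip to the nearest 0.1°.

The section is 20° from the strike.
tan δ = tan α / sin β = tan 18° / sin 20° = 0.3249 / 0.3420 = 0.9500
true dip = arctan 0.9500 = 43.53°

43.5°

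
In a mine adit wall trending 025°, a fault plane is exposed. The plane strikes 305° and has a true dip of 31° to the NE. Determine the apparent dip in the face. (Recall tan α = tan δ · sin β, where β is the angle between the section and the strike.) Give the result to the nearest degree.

Angle between strike (305°) and section (025°): β = 80°.
tan α = tan 31° × sin 80° = 0.6009 × 0.9848 = 0.5917
α = arctan(0.5917) = 30.61°

31°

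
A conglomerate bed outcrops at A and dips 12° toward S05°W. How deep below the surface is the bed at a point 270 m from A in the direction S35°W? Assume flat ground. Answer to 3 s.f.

The hole lies 30° from the dip direction, so the down-dip offset is 270 × cos 30° = 233.83 m.
Depth = down-dip offset × tan(dip) = 233.83 × tan 12° = 233.83 × 0.2126
Depth = 49.70 m

49.7 m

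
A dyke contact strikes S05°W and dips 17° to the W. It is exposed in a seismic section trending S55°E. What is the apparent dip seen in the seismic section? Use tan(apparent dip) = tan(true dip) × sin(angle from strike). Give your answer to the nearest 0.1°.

14.8°

Angle between strike (S05°W) and section (S55°E): β = 60°.
tan(apparent dip) = tan 17° · sin 60° = 0.2648
α = arctan(0.2648) = 14.83°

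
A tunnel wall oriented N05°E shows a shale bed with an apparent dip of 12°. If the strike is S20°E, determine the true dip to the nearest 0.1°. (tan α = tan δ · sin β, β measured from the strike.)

26.7°

β = acute angle between strike S20°E and section N05°E = 25°.
tan(true dip) = tan 12° / sin 25° = 0.5030
true dip = arctan 0.5030 = 26.70°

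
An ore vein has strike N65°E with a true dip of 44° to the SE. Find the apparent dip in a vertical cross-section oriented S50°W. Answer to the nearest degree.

Angle between strike (N65°E) and section (S50°W): β = 15°.
tan(apparent dip) = tan 44° · sin 15° = 0.2499
α = arctan(0.2499) = 14.03°

14°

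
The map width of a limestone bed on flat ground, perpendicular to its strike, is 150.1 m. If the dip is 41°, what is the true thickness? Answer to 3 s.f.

98.5 m

True thickness t = w · sin(dip) = 150.1 × sin 41°
t = 150.1 × 0.6561 = 98.474 m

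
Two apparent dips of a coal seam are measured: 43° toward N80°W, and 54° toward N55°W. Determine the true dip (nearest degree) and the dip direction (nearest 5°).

true dip 57°, dip direction 335°

Each apparent-dip line lies in the plane. As unit vectors (x east, y north, z up), v₁ plunges 43°→N80°W and v₂ plunges 54°→N55°W.
Cross product v₁ × v₂ gives the pole to the plane: n ∝ (-0.127, 0.254, 0.182).
tan δ = √(n_x²+n_y²)/n_z = 0.284/0.182, so δ = 57.4°.
Dip direction = azimuth of (n_x, n_y) = atan2(-0.127, 0.254) = 333°.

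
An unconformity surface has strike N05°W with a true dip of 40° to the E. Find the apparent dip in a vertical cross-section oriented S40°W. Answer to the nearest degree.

31°

Angle between strike (N05°W) and section (S40°W): β = 45°.
tan α = tan 40° × sin 45° = 0.8391 × 0.7071 = 0.5933
α = arctan(0.5933) = 30.68°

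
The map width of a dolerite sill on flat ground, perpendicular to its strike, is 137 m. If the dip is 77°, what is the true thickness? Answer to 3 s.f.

True thickness t = w · sin(dip) = 137 × sin 77°
t = 137 × 0.9744 = 133.489 m

133 m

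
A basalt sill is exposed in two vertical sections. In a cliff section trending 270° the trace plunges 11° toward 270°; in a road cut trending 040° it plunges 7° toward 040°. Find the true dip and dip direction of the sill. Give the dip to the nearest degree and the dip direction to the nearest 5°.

true dip 21°, dip direction 330°

Represent each trace as a vector plunging at its apparent dip toward its trend (east-north-up frame): v₁ = (-0.982, -0.000, -0.191), v₂ = (0.638, 0.760, -0.122).
Cross product v₁ × v₂ gives the pole to the plane: n ∝ (-0.145, 0.241, 0.746).
True dip = arccos(n_z / |n|) = arccos(0.9356) = 20.7°.
Dip direction = azimuth of (n_x, n_y) = atan2(-0.145, 0.241) = 329°.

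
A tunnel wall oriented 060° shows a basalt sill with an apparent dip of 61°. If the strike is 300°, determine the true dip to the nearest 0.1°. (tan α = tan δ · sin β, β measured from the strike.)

β = acute angle between strike 300° and section 060° = 60°.
tan δ = tan α / sin β = tan 61° / sin 60° = 1.8040 / 0.8660 = 2.0831
δ = arctan(2.0831) = 64.36°

64.4°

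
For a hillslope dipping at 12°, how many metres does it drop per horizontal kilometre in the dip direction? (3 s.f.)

drop per km = 1000 × tan 12° = 1000 × 0.2126

213 m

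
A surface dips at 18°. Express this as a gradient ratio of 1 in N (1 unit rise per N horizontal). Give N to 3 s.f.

1 in 3.08

1 : N means tan θ = 1/N, so N = 1/tan 18° = 1/0.3249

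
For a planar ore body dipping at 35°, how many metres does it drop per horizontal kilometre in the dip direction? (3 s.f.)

700 m

drop per km = 1000 × tan 35° = 1000 × 0.7002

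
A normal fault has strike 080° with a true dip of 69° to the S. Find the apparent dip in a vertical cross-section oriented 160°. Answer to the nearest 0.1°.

68.7°

The strike is 080° and the section trends 160°; the acute angle between them is β = 80°.
tan α = tan 69° × sin 80° = 2.6051 × 0.9848 = 2.5655
α = arctan(2.5655) = 68.70°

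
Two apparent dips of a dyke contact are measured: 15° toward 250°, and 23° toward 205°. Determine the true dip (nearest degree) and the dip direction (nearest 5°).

true dip 23°, dip direction 200°

The two traces are lines in the plane: v₁ = (sin 250°·cos 15°, cos 250°·cos 15°, −sin 15°), v₂ = (sin 205°·cos 23°, cos 205°·cos 23°, −sin 23°).
Cross product v₁ × v₂ gives the pole to the plane: n ∝ (-0.087, -0.254, 0.629).
True dip = arccos(n_z / |n|) = arccos(0.9197) = 23.1°.
Dip direction = azimuth of (n_x, n_y) = atan2(-0.087, -0.254) = 199°.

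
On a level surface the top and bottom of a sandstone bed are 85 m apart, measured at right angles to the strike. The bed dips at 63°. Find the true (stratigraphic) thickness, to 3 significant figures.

75.7 m

True thickness t = w · sin(dip) = 85 × sin 63°
t = 85 × 0.8910 = 75.736 m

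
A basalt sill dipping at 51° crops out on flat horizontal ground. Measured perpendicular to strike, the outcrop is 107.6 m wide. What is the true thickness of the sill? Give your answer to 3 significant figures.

True thickness t = w · sin(dip) = 107.6 × sin 51°
t = 107.6 × 0.7771 = 83.621 m

83.6 m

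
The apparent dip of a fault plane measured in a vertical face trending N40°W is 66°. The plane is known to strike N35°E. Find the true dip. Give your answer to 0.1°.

66.7°

β = acute angle between strike N35°E and section N40°W = 75°.
tan δ = tan α / sin β = tan 66° / sin 75° = 2.2460 / 0.9659 = 2.3253
true dip = arctan 2.3253 = 66.73°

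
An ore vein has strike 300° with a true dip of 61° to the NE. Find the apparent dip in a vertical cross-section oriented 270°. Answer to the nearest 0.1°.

42.1°

Angle between strike (300°) and section (270°): β = 30°.
tan α = tan 61° × sin 30° = 1.8040 × 0.5000 = 0.9020
α = arctan(0.9020) = 42.05°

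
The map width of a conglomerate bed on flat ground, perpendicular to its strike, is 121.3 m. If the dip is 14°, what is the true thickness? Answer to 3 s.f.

29.3 m

True thickness t = w · sin(dip) = 121.3 × sin 14°
t = 121.3 × 0.2419 = 29.345 m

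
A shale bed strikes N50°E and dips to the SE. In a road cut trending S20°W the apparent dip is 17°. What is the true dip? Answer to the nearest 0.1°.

31.4°

The section is 30° from the strike.
tan δ = tan α / sin β = tan 17° / sin 30° = 0.3057 / 0.5000 = 0.6115
true dip = arctan 0.6115 = 31.44°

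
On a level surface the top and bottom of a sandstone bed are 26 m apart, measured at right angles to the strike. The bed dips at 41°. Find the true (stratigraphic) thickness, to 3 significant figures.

17.1 m

True thickness t = w · sin(dip) = 26 × sin 41°
t = 26 × 0.6561 = 17.058 m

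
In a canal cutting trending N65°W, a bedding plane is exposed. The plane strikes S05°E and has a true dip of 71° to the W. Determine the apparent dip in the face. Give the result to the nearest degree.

68°

The strike is S05°E and the section trends N65°W; the acute angle between them is β = 60°.
tan α = tan 71° × sin 60° = 2.9042 × 0.8660 = 2.5151
α = arctan(2.5151) = 68.32°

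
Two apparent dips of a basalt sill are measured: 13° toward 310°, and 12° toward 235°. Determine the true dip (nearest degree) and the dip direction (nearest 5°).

true dip 16°, dip direction 275°

Represent each trace as a vector plunging at its apparent dip toward its trend (east-north-up frame): v₁ = (-0.746, 0.626, -0.225), v₂ = (-0.801, -0.561, -0.208).
n = v₁ × v₂ = (-0.256, 0.025, 0.921) (taken with n_z > 0).
Dip δ = arctan(|n_h|/n_z) = arctan(0.258/0.921) = 15.6°.
The horizontal component of n points toward azimuth atan2(n_x, n_y) = 276°, the dip direction.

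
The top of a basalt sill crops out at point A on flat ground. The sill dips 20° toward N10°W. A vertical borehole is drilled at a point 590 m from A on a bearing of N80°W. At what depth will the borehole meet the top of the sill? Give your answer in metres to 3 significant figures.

The hole lies 70° from the dip direction, so the down-dip offset is 590 × cos 70° = 201.79 m.
Depth = down-dip offset × tan(dip) = 201.79 × tan 20° = 201.79 × 0.3640
Depth = 73.45 m

73.4 m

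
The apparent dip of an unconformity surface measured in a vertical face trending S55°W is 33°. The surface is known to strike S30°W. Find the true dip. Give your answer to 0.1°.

56.9°

The section is 25° from the strike.
tan(true dip) = tan 33° / sin 25° = 1.5366
δ = arctan(1.5366) = 56.94°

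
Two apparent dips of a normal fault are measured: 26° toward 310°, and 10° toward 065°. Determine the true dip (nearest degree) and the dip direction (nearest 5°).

true dip 33°, dip direction 350°

The two traces are lines in the plane: v₁ = (sin 310°·cos 26°, cos 310°·cos 26°, −sin 26°), v₂ = (sin 65°·cos 10°, cos 65°·cos 10°, −sin 10°).
The plane normal is n = v₁ × v₂ ∝ (-0.082, 0.511, 0.802).
True dip = arccos(n_z / |n|) = arccos(0.8404) = 32.8°.
The horizontal component of n points toward azimuth atan2(n_x, n_y) = 351°, the dip direction.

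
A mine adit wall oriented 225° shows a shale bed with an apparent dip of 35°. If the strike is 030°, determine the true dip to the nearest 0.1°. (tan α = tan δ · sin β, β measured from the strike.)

69.7°

β = acute angle between strike 030° and section 225° = 15°.
tan δ = tan α / sin β = tan 35° / sin 15° = 0.7002 / 0.2588 = 2.7054
δ = arctan(2.7054) = 69.71°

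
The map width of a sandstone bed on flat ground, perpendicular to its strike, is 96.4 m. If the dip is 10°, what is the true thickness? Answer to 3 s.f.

True thickness t = w · sin(dip) = 96.4 × sin 10°
t = 96.4 × 0.1736 = 16.740 m

16.7 m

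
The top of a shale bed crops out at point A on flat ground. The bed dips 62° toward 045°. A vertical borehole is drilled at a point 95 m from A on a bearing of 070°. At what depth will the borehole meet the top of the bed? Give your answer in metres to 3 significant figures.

The hole lies 25° from the dip direction, so the down-dip offset is 95 × cos 25° = 86.10 m.
Depth = down-dip offset × tan(dip) = 86.10 × tan 62° = 86.10 × 1.8807
Depth = 161.93 m

162 m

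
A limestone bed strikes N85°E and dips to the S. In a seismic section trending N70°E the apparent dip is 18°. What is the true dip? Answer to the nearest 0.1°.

51.5°

The section is 15° from the strike.
tan δ = tan α / sin β = tan 18° / sin 15° = 0.3249 / 0.2588 = 1.2554
δ = arctan(1.2554) = 51.46°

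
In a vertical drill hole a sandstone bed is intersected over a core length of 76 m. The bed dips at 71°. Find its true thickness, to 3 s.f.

24.7 m

True thickness t = h · cos(dip) = 76 × cos 71°
t = 76 × 0.3256 = 24.743 m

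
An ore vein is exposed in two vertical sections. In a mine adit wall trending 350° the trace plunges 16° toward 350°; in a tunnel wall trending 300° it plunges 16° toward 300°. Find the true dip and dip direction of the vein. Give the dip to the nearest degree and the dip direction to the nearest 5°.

true dip 18°, dip direction 325°

The two traces are lines in the plane: v₁ = (sin 350°·cos 16°, cos 350°·cos 16°, −sin 16°), v₂ = (sin 300°·cos 16°, cos 300°·cos 16°, −sin 16°).
Cross product v₁ × v₂ gives the pole to the plane: n ∝ (-0.128, 0.183, 0.708).
True dip = arccos(n_z / |n|) = arccos(0.9534) = 17.6°.
The horizontal component of n points toward azimuth atan2(n_x, n_y) = 325°, the dip direction.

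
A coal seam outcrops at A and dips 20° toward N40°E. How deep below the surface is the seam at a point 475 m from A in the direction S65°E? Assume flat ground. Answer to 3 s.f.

The hole lies 75° from the dip direction, so the down-dip offset is 475 × cos 75° = 122.94 m.
Depth = down-dip offset × tan(dip) = 122.94 × tan 20° = 122.94 × 0.3640
Depth = 44.75 m

44.7 m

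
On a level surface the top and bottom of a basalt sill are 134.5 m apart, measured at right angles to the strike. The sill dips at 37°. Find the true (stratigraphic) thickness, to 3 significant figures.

True thickness t = w · sin(dip) = 134.5 × sin 37°
t = 134.5 × 0.6018 = 80.944 m

80.9 m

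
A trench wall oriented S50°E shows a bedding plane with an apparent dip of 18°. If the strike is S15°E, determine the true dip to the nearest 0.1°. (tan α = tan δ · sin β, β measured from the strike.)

The section is 35° from the strike.
tan(true dip) = tan 18° / sin 35° = 0.5665
δ = arctan(0.5665) = 29.53°

29.5°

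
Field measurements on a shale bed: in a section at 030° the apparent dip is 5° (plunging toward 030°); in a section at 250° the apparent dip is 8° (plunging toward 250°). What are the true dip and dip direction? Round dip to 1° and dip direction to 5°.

true dip 18°, dip direction 315°

Each apparent-dip line lies in the plane. As unit vectors (x east, y north, z up), v₁ plunges 5°→030° and v₂ plunges 8°→250°.
n = v₁ × v₂ = (-0.150, 0.150, 0.634) (taken with n_z > 0).
Dip δ = arctan(|n_h|/n_z) = arctan(0.212/0.634) = 18.5°.
The horizontal component of n points toward azimuth atan2(n_x, n_y) = 315°, the dip direction.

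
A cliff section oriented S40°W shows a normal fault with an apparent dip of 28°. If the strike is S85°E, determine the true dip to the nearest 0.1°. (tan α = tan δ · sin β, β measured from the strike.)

33.0°

The section is 55° from the strike.
tan δ = tan α / sin β = tan 28° / sin 55° = 0.5317 / 0.8192 = 0.6491
δ = arctan(0.6491) = 32.99°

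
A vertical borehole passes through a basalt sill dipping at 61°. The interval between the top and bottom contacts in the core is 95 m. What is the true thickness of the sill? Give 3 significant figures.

46.1 m

True thickness t = h · cos(dip) = 95 × cos 61°
t = 95 × 0.4848 = 46.057 m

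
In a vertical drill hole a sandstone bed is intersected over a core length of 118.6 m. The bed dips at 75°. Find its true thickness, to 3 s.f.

True thickness t = h · cos(dip) = 118.6 × cos 75°
t = 118.6 × 0.2588 = 30.696 m

30.7 m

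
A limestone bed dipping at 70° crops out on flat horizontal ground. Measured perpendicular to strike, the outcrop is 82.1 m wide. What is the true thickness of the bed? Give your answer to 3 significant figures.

77.1 m

True thickness t = w · sin(dip) = 82.1 × sin 70°
t = 82.1 × 0.9397 = 77.149 m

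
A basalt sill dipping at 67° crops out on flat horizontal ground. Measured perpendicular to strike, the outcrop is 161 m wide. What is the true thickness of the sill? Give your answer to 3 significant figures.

148 m

True thickness t = w · sin(dip) = 161 × sin 67°
t = 161 × 0.9205 = 148.201 m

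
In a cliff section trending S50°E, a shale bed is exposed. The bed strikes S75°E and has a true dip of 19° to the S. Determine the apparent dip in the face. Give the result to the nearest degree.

The section lies 25° from the strike.
tan α = tan 19° × sin 25° = 0.3443 × 0.4226 = 0.1455
apparent dip = arctan 0.1455 = 8.28°

8°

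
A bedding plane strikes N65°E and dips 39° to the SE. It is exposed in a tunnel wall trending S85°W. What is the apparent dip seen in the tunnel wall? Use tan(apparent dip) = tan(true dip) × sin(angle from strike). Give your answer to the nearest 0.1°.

Angle between strike (N65°E) and section (S85°W): β = 20°.
tan(apparent dip) = tan 39° · sin 20° = 0.2770
α = arctan(0.2770) = 15.48°

15.5°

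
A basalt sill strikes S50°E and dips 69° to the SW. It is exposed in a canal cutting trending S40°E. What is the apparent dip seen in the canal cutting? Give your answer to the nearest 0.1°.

24.3°

The section lies 10° from the strike.
tan α = tan 69° × sin 10° = 2.6051 × 0.1736 = 0.4524
apparent dip = arctan 0.4524 = 24.34°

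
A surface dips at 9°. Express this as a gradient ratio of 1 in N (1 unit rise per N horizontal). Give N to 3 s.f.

1 in 6.31

1 : N means tan θ = 1/N, so N = 1/tan 9° = 1/0.1584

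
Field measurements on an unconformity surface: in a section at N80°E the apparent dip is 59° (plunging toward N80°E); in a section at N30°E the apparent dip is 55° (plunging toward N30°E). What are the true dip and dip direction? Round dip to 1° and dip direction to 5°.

true dip 60°, dip direction 065°

The two traces are lines in the plane: v₁ = (sin 80°·cos 59°, cos 80°·cos 59°, −sin 59°), v₂ = (sin 30°·cos 55°, cos 30°·cos 55°, −sin 55°).
The plane normal is n = v₁ × v₂ ∝ (0.353, 0.170, 0.226).
True dip = arccos(n_z / |n|) = arccos(0.5007) = 60.0°.
Dip direction = atan2(0.353, 0.170) = 64° (azimuth of n's horizontal projection).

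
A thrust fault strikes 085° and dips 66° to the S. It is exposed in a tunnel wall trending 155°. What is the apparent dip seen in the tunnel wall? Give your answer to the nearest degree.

Angle between strike (085°) and section (155°): β = 70°.
tan(apparent dip) = tan 66° · sin 70° = 2.1106
α = arctan(2.1106) = 64.65°

65°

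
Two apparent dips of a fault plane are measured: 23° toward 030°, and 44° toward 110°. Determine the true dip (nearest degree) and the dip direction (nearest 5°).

Each apparent-dip line lies in the plane. As unit vectors (x east, y north, z up), v₁ plunges 23°→030° and v₂ plunges 44°→110°.
Cross product v₁ × v₂ gives the pole to the plane: n ∝ (0.650, -0.056, 0.652).
Dip δ = arctan(|n_h|/n_z) = arctan(0.652/0.652) = 45.0°.
Dip direction = atan2(0.650, -0.056) = 95° (azimuth of n's horizontal projection).

true dip 45°, dip direction 095°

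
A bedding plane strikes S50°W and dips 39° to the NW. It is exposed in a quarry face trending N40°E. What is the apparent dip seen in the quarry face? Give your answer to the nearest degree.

The section lies 10° from the strike.
tan(apparent dip) = tan 39° · sin 10° = 0.1406
apparent dip = arctan 0.1406 = 8.00°

8°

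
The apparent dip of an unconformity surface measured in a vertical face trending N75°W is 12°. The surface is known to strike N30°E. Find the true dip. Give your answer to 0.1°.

The section is 75° from the strike.
tan(true dip) = tan 12° / sin 75° = 0.2201
true dip = arctan 0.2201 = 12.41°

12.4°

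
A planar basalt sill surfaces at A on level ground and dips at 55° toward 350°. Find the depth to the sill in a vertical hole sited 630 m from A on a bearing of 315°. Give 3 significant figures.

The hole lies 35° from the dip direction, so the down-dip offset is 630 × cos 35° = 516.07 m.
Depth = down-dip offset × tan(dip) = 516.07 × tan 55° = 516.07 × 1.4281
Depth = 737.02 m

737 m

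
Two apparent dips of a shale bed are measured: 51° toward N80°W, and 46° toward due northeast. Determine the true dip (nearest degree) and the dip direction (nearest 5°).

true dip 68°, dip direction 340°

Represent each trace as a vector plunging at its apparent dip toward its trend (east-north-up frame): v₁ = (-0.620, 0.109, -0.777), v₂ = (0.491, 0.491, -0.719).
The plane normal is n = v₁ × v₂ ∝ (-0.303, 0.828, 0.358).
tan δ = √(n_x²+n_y²)/n_z = 0.881/0.358, so δ = 67.9°.
Dip direction = azimuth of (n_x, n_y) = atan2(-0.303, 0.828) = 340°.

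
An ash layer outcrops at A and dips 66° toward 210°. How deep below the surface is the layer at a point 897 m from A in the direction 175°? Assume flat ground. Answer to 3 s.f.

1650 m

The hole lies 35° from the dip direction, so the down-dip offset is 897 × cos 35° = 734.78 m.
Depth = down-dip offset × tan(dip) = 734.78 × tan 66° = 734.78 × 2.2460
Depth = 1650.34 m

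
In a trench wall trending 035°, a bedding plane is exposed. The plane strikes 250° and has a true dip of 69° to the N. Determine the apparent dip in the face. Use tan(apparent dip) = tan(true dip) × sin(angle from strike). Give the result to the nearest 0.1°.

Angle between strike (250°) and section (035°): β = 35°.
tan(apparent dip) = tan 69° · sin 35° = 1.4942
apparent dip = arctan 1.4942 = 56.21°

56.2°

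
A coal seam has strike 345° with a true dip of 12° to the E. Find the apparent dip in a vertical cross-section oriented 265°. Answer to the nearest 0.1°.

11.8°

Angle between strike (345°) and section (265°): β = 80°.
tan α = tan 12° × sin 80° = 0.2126 × 0.9848 = 0.2093
α = arctan(0.2093) = 11.82°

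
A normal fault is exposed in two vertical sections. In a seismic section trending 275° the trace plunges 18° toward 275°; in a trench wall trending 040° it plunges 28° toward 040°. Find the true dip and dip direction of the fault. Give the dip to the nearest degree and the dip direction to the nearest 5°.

Represent each trace as a vector plunging at its apparent dip toward its trend (east-north-up frame): v₁ = (-0.947, 0.083, -0.309), v₂ = (0.568, 0.676, -0.469).
Cross product v₁ × v₂ gives the pole to the plane: n ∝ (-0.170, 0.620, 0.688).
Dip δ = arctan(|n_h|/n_z) = arctan(0.643/0.688) = 43.1°.
Dip direction = atan2(-0.170, 0.620) = 345° (azimuth of n's horizontal projection).

true dip 43°, dip direction 345°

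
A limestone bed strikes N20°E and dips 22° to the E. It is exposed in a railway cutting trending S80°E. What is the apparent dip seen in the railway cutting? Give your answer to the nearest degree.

22°

Angle between strike (N20°E) and section (S80°E): β = 80°.
tan α = tan 22° × sin 80° = 0.4040 × 0.9848 = 0.3979
α = arctan(0.3979) = 21.70°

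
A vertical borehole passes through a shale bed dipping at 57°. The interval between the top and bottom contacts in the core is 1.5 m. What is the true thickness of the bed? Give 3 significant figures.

True thickness t = h · cos(dip) = 1.5 × cos 57°
t = 1.5 × 0.5446 = 0.817 m

0.817 m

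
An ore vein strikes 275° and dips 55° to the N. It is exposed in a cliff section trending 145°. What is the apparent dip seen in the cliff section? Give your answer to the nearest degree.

The strike is 275° and the section trends 145°; the acute angle between them is β = 50°.
tan(apparent dip) = tan 55° · sin 50° = 1.0940
α = arctan(1.0940) = 47.57°

48°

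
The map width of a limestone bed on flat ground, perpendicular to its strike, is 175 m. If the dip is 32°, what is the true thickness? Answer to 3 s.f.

92.7 m

True thickness t = w · sin(dip) = 175 × sin 32°
t = 175 × 0.5299 = 92.736 m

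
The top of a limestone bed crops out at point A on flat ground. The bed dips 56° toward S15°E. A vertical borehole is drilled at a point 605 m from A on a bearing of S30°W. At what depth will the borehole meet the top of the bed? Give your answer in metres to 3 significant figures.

The hole lies 45° from the dip direction, so the down-dip offset is 605 × cos 45° = 427.80 m.
Depth = down-dip offset × tan(dip) = 427.80 × tan 56° = 427.80 × 1.4826
Depth = 634.24 m

634 m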